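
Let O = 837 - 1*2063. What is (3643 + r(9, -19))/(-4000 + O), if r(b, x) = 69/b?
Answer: -5476/7839 ≈ -0.69856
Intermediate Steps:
O = -1226 (O = 837 - 2063 = -1226)
(3643 + r(9, -19))/(-4000 + O) = (3643 + 69/9)/(-4000 - 1226) = (3643 + 69*(⅑))/(-5226) = (3643 + 23/3)*(-1/5226) = (10952/3)*(-1/5226) = -5476/7839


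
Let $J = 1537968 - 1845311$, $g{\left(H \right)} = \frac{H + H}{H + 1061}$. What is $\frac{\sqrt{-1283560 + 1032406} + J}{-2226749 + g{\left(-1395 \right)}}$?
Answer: $\frac{51326281}{371865688} - \frac{501 i \sqrt{27906}}{371865688} \approx 0.13802 - 0.00022506 i$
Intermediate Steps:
$g{\left(H \right)} = \frac{2 H}{1061 + H}$
$J = -307343$ ($J = 1537968 - 1845311 = -307343$)
$\frac{\sqrt{-1283560 + 1032406} + J}{-2226749 + g{\left(-1395 \right)}} = \frac{\sqrt{-1283560 + 1032406} - 307343}{-2226749 + 2 \left(-1395\right) \frac{1}{1061 - 1395}} = \frac{\sqrt{-251154} - 307343}{-2226749 + 2 \left(-1395\right) \frac{1}{-334}} = \frac{3 i \sqrt{27906} - 307343}{-2226749 + 2 \left(-1395\right) \left(- \frac{1}{334}\right)} = \frac{-307343 + 3 i \sqrt{27906}}{-2226749 + \frac{1395}{167}} = \frac{-307343 + 3 i \sqrt{27906}}{- \frac{371865688}{167}} = \left(-307343 + 3 i \sqrt{27906}\right) \left(- \frac{167}{371865688}\right) = \frac{51326281}{371865688} - \frac{501 i \sqrt{27906}}{371865688}$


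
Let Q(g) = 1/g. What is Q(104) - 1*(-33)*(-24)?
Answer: -82367/104 ≈ -791.99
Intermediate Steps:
Q(104) - 1*(-33)*(-24) = 1/104 - 1*(-33)*(-24) = 1/104 + 33*(-24) = 1/104 - 792 = -82367/104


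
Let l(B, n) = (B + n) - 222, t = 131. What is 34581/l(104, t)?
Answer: 34581/13 ≈ 2660.1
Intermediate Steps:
l(B, n) = -222 + B + n
34581/l(104, t) = 34581/(-222 + 104 + 131) = 34581/13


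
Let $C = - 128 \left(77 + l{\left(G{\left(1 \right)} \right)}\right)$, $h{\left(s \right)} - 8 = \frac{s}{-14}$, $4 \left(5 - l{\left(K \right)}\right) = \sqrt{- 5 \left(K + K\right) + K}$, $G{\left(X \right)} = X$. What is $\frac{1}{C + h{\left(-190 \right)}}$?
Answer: $- \frac{513247}{5376420625} - \frac{4704 i}{5376420625} \approx -9.5463 \cdot 10^{-5} - 8.7493 \cdot 10^{-7} i$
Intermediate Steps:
$l{\left(K \right)} = 5 - \frac{3 \sqrt{- K}}{4}$ ($l{\left(K \right)} = 5 - \frac{\sqrt{- 5 \left(K + K\right) + K}}{4} = 5 - \frac{\sqrt{- 5 \cdot 2 K + K}}{4} = 5 - \frac{\sqrt{- 10 K + K}}{4} = 5 - \frac{\sqrt{- 9 K}}{4} = 5 - \frac{3 \sqrt{- K}}{4}$)
$h{\left(s \right)} = 8 - \frac{s}{14}$ ($h{\left(s \right)} = 8 + \frac{s}{-14} = 8 + s \left(- \frac{1}{14}\right) = 8 - \frac{s}{14}$)
$C = -10496 + 96 i$ ($C = - 128 \left(77 + \left(5 - \frac{3 \sqrt{\left(-1\right) 1}}{4}\right)\right) = - 128 \left(77 + \left(5 - \frac{3 \sqrt{-1}}{4}\right)\right) = - 128 \left(77 + \left(5 - \frac{3 i}{4}\right)\right) = - 128 \left(82 - \frac{3 i}{4}\right) = -10496 + 96 i \approx -10496.0 + 96.0 i$)
$\frac{1}{C + h{\left(-190 \right)}} = \frac{1}{\left(-10496 + 96 i\right) + \left(8 - - \frac{95}{7}\right)} = \frac{1}{\left(-10496 + 96 i\right) + \left(8 + \frac{95}{7}\right)} = \frac{1}{\left(-10496 + 96 i\right) + \frac{151}{7}} = \frac{1}{- \frac{73321}{7} + 96 i} = \frac{49 \left(- \frac{73321}{7} - 96 i\right)}{5376420625}$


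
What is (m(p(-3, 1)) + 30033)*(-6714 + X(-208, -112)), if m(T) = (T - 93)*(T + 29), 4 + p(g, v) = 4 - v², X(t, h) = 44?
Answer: -182764670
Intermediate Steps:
p(g, v) = -v² (p(g, v) = -4 + (4 - v²) = -v²)
m(T) = (-93 + T)*(29 + T)
(m(p(-3, 1)) + 30033)*(-6714 + X(-208, -112)) = ((-2697 + (-1*1²)² - (-64)*1²) + 30033)*(-6714 + 44) = ((-2697 + (-1*1)² - (-64)) + 30033)*(-6670) = ((-2697 + (-1)² - 64*(-1)) + 30033)*(-6670) = ((-2697 + 1 + 64) + 30033)*(-6670) = (-2632 + 30033)*(-6670) = 27401*(-6670) = -182764670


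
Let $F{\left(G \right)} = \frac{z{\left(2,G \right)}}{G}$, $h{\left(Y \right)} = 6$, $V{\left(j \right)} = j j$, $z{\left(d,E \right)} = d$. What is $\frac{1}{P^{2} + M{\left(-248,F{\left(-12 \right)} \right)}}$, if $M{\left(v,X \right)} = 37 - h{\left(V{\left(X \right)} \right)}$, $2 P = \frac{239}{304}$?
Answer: $\frac{369664}{11516705} \approx 0.032098$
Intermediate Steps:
$V{\left(j \right)} = j^{2}$
$P = \frac{239}{608}$ ($P = \frac{239 \cdot \frac{1}{304}}{2} = \frac{1}{2} \cdot \frac{239}{304} = \frac{239}{608} \approx 0.39309$)
$F{\left(G \right)} = \frac{2}{G}$
$M{\left(v,X \right)} = 31$ ($M{\left(v,X \right)} = 37 - 6 = 31$)
$\frac{1}{P^{2} + M{\left(-248,F{\left(-12 \right)} \right)}} = \frac{1}{\left(\frac{239}{608}\right)^{2} + 31} = \frac{1}{\frac{57121}{369664} + 31} = \frac{1}{\frac{11516705}{369664}} = \frac{369664}{11516705}$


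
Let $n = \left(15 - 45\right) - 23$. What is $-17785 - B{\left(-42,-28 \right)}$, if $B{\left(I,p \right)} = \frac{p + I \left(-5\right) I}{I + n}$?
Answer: $- \frac{1698423}{95} \approx -17878.0$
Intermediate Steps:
$n = -53$ ($n = -30 - 23 = -53$)
$B{\left(I,p \right)} = \frac{p - 5 I^{2}}{-53 + I}$ ($B{\left(I,p \right)} = \frac{p + I \left(-5\right) I}{I - 53} = \frac{p + - 5 I I}{-53 + I} = \frac{p - 5 I^{2}}{-53 + I}$)
$-17785 - B{\left(-42,-28 \right)} = -17785 - \frac{-28 - 5 \left(-42\right)^{2}}{-53 - 42} = -17785 - \frac{-28 - 8820}{-95} = -17785 - - \frac{-28 - 8820}{95} = -17785 - \left(- \frac{1}{95}\right) \left(-8848\right) = -17785 - \frac{8848}{95} = - \frac{1698423}{95}$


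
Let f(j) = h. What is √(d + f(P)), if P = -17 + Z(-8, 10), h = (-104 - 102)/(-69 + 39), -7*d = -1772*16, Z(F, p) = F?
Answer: √44730105/105 ≈ 63.696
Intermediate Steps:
d = 28352/7 (d = -(-1772)*16/7 = -⅐*(-28352) = 28352/7 ≈ 4050.3)
h = 103/15 (h = -206/(-30) = -206*(-1/30) = 103/15 ≈ 6.8667)
P = -25 (P = -17 - 8 = -25)
f(j) = 103/15
√(d + f(P)) = √(28352/7 + 103/15) = √(426001/105) = √44730105/105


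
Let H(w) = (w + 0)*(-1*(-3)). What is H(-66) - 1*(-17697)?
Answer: 17499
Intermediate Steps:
H(w) = 3*w (H(w) = w*3 = 3*w)
H(-66) - 1*(-17697) = 3*(-66) - 1*(-17697) = -198 + 17697 = 17499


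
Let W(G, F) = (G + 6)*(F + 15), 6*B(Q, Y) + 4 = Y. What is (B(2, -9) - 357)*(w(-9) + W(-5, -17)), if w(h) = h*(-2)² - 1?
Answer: 28015/2 ≈ 14008.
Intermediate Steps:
B(Q, Y) = -⅔ + Y/6
W(G, F) = (6 + G)*(15 + F)
w(h) = -1 + 4*h (w(h) = h*4 - 1 = 4*h - 1 = -1 + 4*h)
(B(2, -9) - 357)*(w(-9) + W(-5, -17)) = ((-⅔ + (⅙)*(-9)) - 357)*((-1 + 4*(-9)) + (90 + 6*(-17) + 15*(-5) - 17*(-5))) = ((-⅔ - 3/2) - 357)*((-1 - 36) + (90 - 102 - 75 + 85)) = (-13/6 - 357)*(-37 - 2) = -2155/6*(-39) = 28015/2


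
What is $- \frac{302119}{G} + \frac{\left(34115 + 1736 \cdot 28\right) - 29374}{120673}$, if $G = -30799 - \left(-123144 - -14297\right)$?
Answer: $- \frac{32293823335}{9418286304} \approx -3.4288$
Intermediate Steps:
$G = 78048$ ($G = -30799 - \left(-123144 + 14297\right) = -30799 - -108847 = -30799 + 108847 = 78048$)
$- \frac{302119}{G} + \frac{\left(34115 + 1736 \cdot 28\right) - 29374}{120673} = - \frac{302119}{78048} + \frac{\left(34115 + 1736 \cdot 28\right) - 29374}{120673} = \left(-302119\right) \frac{1}{78048} + \left(\left(34115 + 48608\right) - 29374\right) \frac{1}{120673} = - \frac{302119}{78048} + \left(82723 - 29374\right) \frac{1}{120673} = - \frac{302119}{78048} + 53349 \cdot \frac{1}{120673} = - \frac{302119}{78048} + \frac{53349}{120673} = - \frac{32293823335}{9418286304}$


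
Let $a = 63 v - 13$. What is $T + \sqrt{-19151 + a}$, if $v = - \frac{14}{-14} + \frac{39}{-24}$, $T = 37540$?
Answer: $37540 + \frac{i \sqrt{307254}}{4} \approx 37540.0 + 138.58 i$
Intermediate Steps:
$v = - \frac{5}{8}$ ($v = \left(-14\right) \left(- \frac{1}{14}\right) + 39 \left(- \frac{1}{24}\right) = 1 - \frac{13}{8} = - \frac{5}{8} \approx -0.625$)
$a = - \frac{419}{8}$ ($a = 63 \left(- \frac{5}{8}\right) - 13 = - \frac{315}{8} - 13 = - \frac{419}{8} \approx -52.375$)
$T + \sqrt{-19151 + a} = 37540 + \sqrt{-19151 - \frac{419}{8}} = 37540 + \sqrt{- \frac{153627}{8}} = 37540 + \frac{i \sqrt{307254}}{4}$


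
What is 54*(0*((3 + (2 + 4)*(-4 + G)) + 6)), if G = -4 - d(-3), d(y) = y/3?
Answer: 0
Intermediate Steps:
d(y) = y/3 (d(y) = y*(1/3) = y/3)
G = -3 (G = -4 - (-3)/3 = -4 - 1*(-1) = -4 + 1 = -3)
54*(0*((3 + (2 + 4)*(-4 + G)) + 6)) = 54*(0*((3 + (2 + 4)*(-4 - 3)) + 6)) = 54*(0*((3 + 6*(-7)) + 6)) = 54*(0*((3 - 42) + 6)) = 54*(0*(-39 + 6)) = 54*(0*(-33)) = 54*0 = 0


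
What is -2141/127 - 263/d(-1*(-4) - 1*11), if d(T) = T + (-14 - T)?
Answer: 3427/1778 ≈ 1.9274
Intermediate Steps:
d(T) = -14
-2141/127 - 263/d(-1*(-4) - 1*11) = -2141/127 - 263/(-14) = -2141*1/127 - 263*(-1/14) = -2141/127 + 263/14 = 3427/1778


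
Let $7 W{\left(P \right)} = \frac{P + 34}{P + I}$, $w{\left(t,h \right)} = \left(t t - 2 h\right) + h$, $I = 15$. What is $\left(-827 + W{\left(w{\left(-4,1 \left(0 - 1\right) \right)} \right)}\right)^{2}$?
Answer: $\frac{34297928809}{50176} \approx 6.8355 \cdot 10^{5}$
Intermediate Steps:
$w{\left(t,h \right)} = t^{2} - h$ ($w{\left(t,h \right)} = \left(t^{2} - 2 h\right) + h = t^{2} - h$)
$W{\left(P \right)} = \frac{34 + P}{7 \left(15 + P\right)}$ ($W{\left(P \right)} = \frac{\left(P + 34\right) \frac{1}{P + 15}}{7} = \frac{\left(34 + P\right) \frac{1}{15 + P}}{7} = \frac{\frac{1}{15 + P} \left(34 + P\right)}{7} = \frac{34 + P}{7 \left(15 + P\right)}$)
$\left(-827 + W{\left(w{\left(-4,1 \left(0 - 1\right) \right)} \right)}\right)^{2} = \left(-827 + \frac{34 + \left(\left(-4\right)^{2} - 1 \left(0 - 1\right)\right)}{7 \left(15 + \left(\left(-4\right)^{2} - 1 \left(0 - 1\right)\right)\right)}\right)^{2} = \left(-827 + \frac{34 + \left(16 - 1 \left(-1\right)\right)}{7 \left(15 + \left(16 - 1 \left(-1\right)\right)\right)}\right)^{2} = \left(-827 + \frac{34 + \left(16 - -1\right)}{7 \left(15 + \left(16 - -1\right)\right)}\right)^{2} = \left(-827 + \frac{34 + \left(16 + 1\right)}{7 \left(15 + \left(16 + 1\right)\right)}\right)^{2} = \left(-827 + \frac{34 + 17}{7 \left(15 + 17\right)}\right)^{2} = \left(-827 + \frac{1}{7} \cdot \frac{1}{32} \cdot 51\right)^{2} = \left(-827 + \frac{51}{224}\right)^{2} = \left(- \frac{185197}{224}\right)^{2} = \frac{34297928809}{50176}$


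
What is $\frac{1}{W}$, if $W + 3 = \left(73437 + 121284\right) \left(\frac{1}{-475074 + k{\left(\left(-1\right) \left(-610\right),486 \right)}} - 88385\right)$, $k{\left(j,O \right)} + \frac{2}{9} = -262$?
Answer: $- \frac{4278026}{73626605358021777} \approx -5.8104 \cdot 10^{-11}$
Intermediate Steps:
$k{\left(j,O \right)} = - \frac{2360}{9}$ ($k{\left(j,O \right)} = - \frac{2}{9} - 262 = - \frac{2360}{9}$)
$W = - \frac{73626605358021777}{4278026}$ ($W = -3 + \left(73437 + 121284\right) \left(\frac{1}{-475074 - \frac{2360}{9}} - 88385\right) = -3 + 194721 \left(\frac{1}{- \frac{4278026}{9}} - 88385\right) = -3 + 194721 \left(- \frac{9}{4278026} - 88385\right) = -3 + 194721 \left(- \frac{378113328019}{4278026}\right) = -3 - \frac{73626605345187699}{4278026} = - \frac{73626605358021777}{4278026} \approx -1.721 \cdot 10^{10}$)
$\frac{1}{W} = \frac{1}{- \frac{73626605358021777}{4278026}} = - \frac{4278026}{73626605358021777}$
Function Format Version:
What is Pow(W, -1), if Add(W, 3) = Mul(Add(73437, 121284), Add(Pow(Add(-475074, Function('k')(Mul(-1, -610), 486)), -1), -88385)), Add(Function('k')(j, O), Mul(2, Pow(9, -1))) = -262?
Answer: Rational(-4278026, 73626605358021777) ≈ -5.8104e-11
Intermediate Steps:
Function('k')(j, O) = Rational(-2360, 9) (Function('k')(j, O) = Add(Rational(-2, 9), -262) = Rational(-2360, 9))
W = Rational(-73626605358021777, 4278026) (W = Add(-3, Mul(Add(73437, 121284), Add(Pow(Add(-475074, Rational(-2360, 9)), -1), -88385))) = Add(-3, Mul(194721, Add(Pow(Rational(-4278026, 9), -1), -88385))) = Add(-3, Mul(194721, Add(Rational(-9, 4278026), -88385))) = Add(-3, Mul(194721, Rational(-378113328019, 4278026))) = Add(-3, Rational(-73626605345187699, 4278026)) = Rational(-73626605358021777, 4278026) ≈ -1.7210e+10)
Pow(W, -1) = Pow(Rational(-73626605358021777, 4278026), -1) = Rational(-4278026, 73626605358021777)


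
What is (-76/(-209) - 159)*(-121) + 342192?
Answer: 361387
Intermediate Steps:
(-76/(-209) - 159)*(-121) + 342192 = (-76*(-1/209) - 159)*(-121) + 342192 = (4/11 - 159)*(-121) + 342192 = -1745/11*(-121) + 342192 = 19195 + 342192 = 361387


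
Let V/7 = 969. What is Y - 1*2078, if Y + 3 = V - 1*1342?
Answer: 3360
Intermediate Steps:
V = 6783 (V = 7*969 = 6783)
Y = 5438 (Y = -3 + (6783 - 1*1342) = -3 + (6783 - 1342) = -3 + 5441 = 5438)
Y - 1*2078 = 5438 - 1*2078 = 5438 - 2078 = 3360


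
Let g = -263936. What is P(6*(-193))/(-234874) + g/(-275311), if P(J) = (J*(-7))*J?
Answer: 1323133341346/32331697907 ≈ 40.924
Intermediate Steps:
P(J) = -7*J² (P(J) = (-7*J)*J = -7*J²)
P(6*(-193))/(-234874) + g/(-275311) = -7*(6*(-193))²/(-234874) - 263936/(-275311) = -7*(-1158)²*(-1/234874) - 263936*(-1/275311) = -7*1340964*(-1/234874) + 263936/275311 = -9386748*(-1/234874) + 263936/275311 = 4693374/117437 + 263936/275311 = 1323133341346/32331697907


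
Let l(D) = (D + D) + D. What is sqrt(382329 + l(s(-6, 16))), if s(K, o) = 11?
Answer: sqrt(382362) ≈ 618.35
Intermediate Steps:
l(D) = 3*D (l(D) = 2*D + D = 3*D)
sqrt(382329 + l(s(-6, 16))) = sqrt(382329 + 3*11) = sqrt(382329 + 33) = sqrt(382362)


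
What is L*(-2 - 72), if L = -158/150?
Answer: 5846/75 ≈ 77.947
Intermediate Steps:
L = -79/75 (L = -158*1/150 = -79/75 ≈ -1.0533)
L*(-2 - 72) = -79*(-2 - 72)/75 = -79/75*(-74) = 5846/75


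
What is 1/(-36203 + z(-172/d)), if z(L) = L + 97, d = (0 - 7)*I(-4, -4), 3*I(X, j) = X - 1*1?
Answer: -35/1264226 ≈ -2.7685e-5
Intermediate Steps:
I(X, j) = -⅓ + X/3 (I(X, j) = (X - 1*1)/3 = (X - 1)/3 = (-1 + X)/3 = -⅓ + X/3)
d = 35/3 (d = (0 - 7)*(-⅓ + (⅓)*(-4)) = -7*(-⅓ - 4/3) = -7*(-5/3) = 35/3 ≈ 11.667)
z(L) = 97 + L
1/(-36203 + z(-172/d)) = 1/(-36203 + (97 - 172/35/3)) = 1/(-36203 + (97 - 172*3/35)) = 1/(-36203 + (97 - 516/35)) = 1/(-36203 + 2879/35) = 1/(-1264226/35) = -35/1264226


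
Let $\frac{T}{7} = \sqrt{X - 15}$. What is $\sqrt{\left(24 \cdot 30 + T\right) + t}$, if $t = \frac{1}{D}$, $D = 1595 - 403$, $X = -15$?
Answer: $\frac{\sqrt{255755818 + 2486512 i \sqrt{30}}}{596} \approx 26.842 + 0.71418 i$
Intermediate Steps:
$T = 7 i \sqrt{30}$ ($T = 7 \sqrt{-15 - 15} = 7 \sqrt{-30} = 7 i \sqrt{30} \approx 38.341 i$)
$D = 1192$
$t = \frac{1}{1192} \approx 0.00083893$
$\sqrt{\left(24 \cdot 30 + T\right) + t} = \sqrt{\left(24 \cdot 30 + 7 i \sqrt{30}\right) + \frac{1}{1192}} = \sqrt{\left(720 + 7 i \sqrt{30}\right) + \frac{1}{1192}} = \sqrt{\frac{858241}{1192} + 7 i \sqrt{30}}$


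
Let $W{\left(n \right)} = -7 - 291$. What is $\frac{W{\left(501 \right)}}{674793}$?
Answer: $- \frac{298}{674793} \approx -0.00044162$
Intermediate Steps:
$W{\left(n \right)} = -298$
$\frac{W{\left(501 \right)}}{674793} = - \frac{298}{674793}$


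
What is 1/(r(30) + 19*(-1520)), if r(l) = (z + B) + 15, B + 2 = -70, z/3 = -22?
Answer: -1/29003 ≈ -3.4479e-5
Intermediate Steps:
z = -66 (z = 3*(-22) = -66)
B = -72 (B = -2 - 70 = -72)
r(l) = -123 (r(l) = (-66 - 72) + 15 = -138 + 15 = -123)
1/(r(30) + 19*(-1520)) = 1/(-123 + 19*(-1520)) = 1/(-123 - 28880) = 1/(-29003) = -1/29003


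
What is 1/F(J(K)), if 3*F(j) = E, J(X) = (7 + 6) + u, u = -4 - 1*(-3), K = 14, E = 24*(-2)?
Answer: -1/16 ≈ -0.062500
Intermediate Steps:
E = -48
u = -1 (u = -4 + 3 = -1)
J(X) = 12 (J(X) = (7 + 6) - 1 = 13 - 1 = 12)
F(j) = -16 (F(j) = (⅓)*(-48) = -16)
1/F(J(K)) = 1/(-16) = -1/16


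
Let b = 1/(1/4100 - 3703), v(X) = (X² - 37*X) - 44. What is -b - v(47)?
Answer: -6467655274/15182299 ≈ -426.00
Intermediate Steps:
v(X) = -44 + X² - 37*X
b = -4100/15182299 (b = 1/(1/4100 - 3703) = 1/(-15182299/4100) = -4100/15182299 ≈ -0.00027005)
-b - v(47) = -1*(-4100/15182299) - (-44 + 47² - 37*47) = 4100/15182299 - (-44 + 2209 - 1739) = 4100/15182299 - 1*426 = 4100/15182299 - 426 = -6467655274/15182299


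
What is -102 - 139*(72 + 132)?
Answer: -28458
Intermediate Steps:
-102 - 139*(72 + 132) = -102 - 139*204 = -102 - 28356 = -28458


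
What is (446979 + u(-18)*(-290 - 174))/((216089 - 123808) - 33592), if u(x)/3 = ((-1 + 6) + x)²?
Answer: 70577/19563 ≈ 3.6077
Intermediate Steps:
u(x) = 3*(5 + x)² (u(x) = 3*((-1 + 6) + x)² = 3*(5 + x)²)
(446979 + u(-18)*(-290 - 174))/((216089 - 123808) - 33592) = (446979 + (3*(5 - 18)²)*(-290 - 174))/((216089 - 123808) - 33592) = (446979 + (3*(-13)²)*(-464))/(92281 - 33592) = (446979 + (3*169)*(-464))/58689 = (446979 + 507*(-464))*(1/58689) = (446979 - 235248)*(1/58689) = 211731*(1/58689) = 70577/19563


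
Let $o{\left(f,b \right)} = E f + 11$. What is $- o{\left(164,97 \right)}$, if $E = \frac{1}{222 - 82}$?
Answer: $- \frac{426}{35} \approx -12.171$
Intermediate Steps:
$E = \frac{1}{140} \approx 0.0071429$
$o{\left(f,b \right)} = 11 + \frac{f}{140}$ ($o{\left(f,b \right)} = \frac{f}{140} + 11 = 11 + \frac{f}{140}$)
$- o{\left(164,97 \right)} = - (11 + \frac{1}{140} \cdot 164) = - (11 + \frac{41}{35}) = \left(-1\right) \frac{426}{35} = - \frac{426}{35}$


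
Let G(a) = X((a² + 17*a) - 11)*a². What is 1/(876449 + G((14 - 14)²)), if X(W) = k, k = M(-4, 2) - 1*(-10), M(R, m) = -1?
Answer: 1/876449 ≈ 1.1410e-6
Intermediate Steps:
k = 9 (k = -1 - 1*(-10) = -1 + 10 = 9)
X(W) = 9
G(a) = 9*a²
1/(876449 + G((14 - 14)²)) = 1/(876449 + 9*((14 - 14)²)²) = 1/(876449 + 9*(0²)²) = 1/(876449 + 9*0²) = 1/(876449 + 9*0) = 1/(876449 + 0) = 1/876449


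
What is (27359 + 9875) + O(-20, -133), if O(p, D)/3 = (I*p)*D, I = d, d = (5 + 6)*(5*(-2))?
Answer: -840566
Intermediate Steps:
d = -110 (d = 11*(-10) = -110)
I = -110
O(p, D) = -330*D*p (O(p, D) = 3*((-110*p)*D) = 3*(-110*D*p) = -330*D*p)
(27359 + 9875) + O(-20, -133) = (27359 + 9875) - 330*(-133)*(-20) = 37234 - 877800 = -840566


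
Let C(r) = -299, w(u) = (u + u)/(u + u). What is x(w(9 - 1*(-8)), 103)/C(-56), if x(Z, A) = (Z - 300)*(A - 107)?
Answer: -4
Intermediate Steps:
w(u) = 1 (w(u) = (2*u)/((2*u)) = (2*u)*(1/(2*u)) = 1)
x(Z, A) = (-300 + Z)*(-107 + A)
x(w(9 - 1*(-8)), 103)/C(-56) = (32100 - 300*103 - 107*1 + 103*1)/(-299) = (32100 - 30900 - 107 + 103)*(-1/299) = 1196*(-1/299) = -4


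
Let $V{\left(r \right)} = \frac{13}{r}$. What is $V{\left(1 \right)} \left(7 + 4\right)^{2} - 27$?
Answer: $1546$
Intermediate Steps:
$V{\left(1 \right)} \left(7 + 4\right)^{2} - 27 = \frac{13}{1} \left(7 + 4\right)^{2} - 27 = 13 \cdot 1 \cdot 11^{2} - 27 = 13 \cdot 121 - 27 = 1573 - 27 = 1546$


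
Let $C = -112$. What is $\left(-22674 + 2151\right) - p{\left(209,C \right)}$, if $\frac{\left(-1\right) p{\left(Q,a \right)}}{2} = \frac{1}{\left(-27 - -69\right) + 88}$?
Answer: $- \frac{1333994}{65} \approx -20523.0$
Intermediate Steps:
$p{\left(Q,a \right)} = - \frac{1}{65}$ ($p{\left(Q,a \right)} = - \frac{2}{\left(-27 - -69\right) + 88} = - \frac{2}{\left(-27 + 69\right) + 88} = - \frac{2}{42 + 88} = - \frac{2}{130} = \left(-2\right) \frac{1}{130} = - \frac{1}{65}$)
$\left(-22674 + 2151\right) - p{\left(209,C \right)} = \left(-22674 + 2151\right) - - \frac{1}{65} = -20523 + \frac{1}{65} = - \frac{1333994}{65}$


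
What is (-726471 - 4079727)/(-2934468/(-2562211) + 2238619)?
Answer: -12314493383778/5735817161077 ≈ -2.1469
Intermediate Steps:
(-726471 - 4079727)/(-2934468/(-2562211) + 2238619) = -4806198/(-2934468*(-1/2562211) + 2238619) = -4806198/(2934468/2562211 + 2238619) = -4806198/5735817161077/2562211 = -4806198*2562211/5735817161077 = -12314493383778/5735817161077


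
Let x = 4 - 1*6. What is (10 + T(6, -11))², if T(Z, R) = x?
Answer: 64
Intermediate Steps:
x = -2 (x = 4 - 6 = -2)
T(Z, R) = -2
(10 + T(6, -11))² = (10 - 2)² = 8² = 64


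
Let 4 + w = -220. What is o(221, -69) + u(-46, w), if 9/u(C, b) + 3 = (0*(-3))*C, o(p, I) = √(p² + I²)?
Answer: -3 + √53602 ≈ 228.52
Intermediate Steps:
w = -224 (w = -4 - 220 = -224)
o(p, I) = √(I² + p²)
u(C, b) = -3 (u(C, b) = 9/(-3 + (0*(-3))*C) = 9/(-3 + 0*C) = 9/(-3 + 0) = 9/(-3) = 9*(-⅓) = -3)
o(221, -69) + u(-46, w) = √((-69)² + 221²) - 3 = √(4761 + 48841) - 3 = √53602 - 3 = -3 + √53602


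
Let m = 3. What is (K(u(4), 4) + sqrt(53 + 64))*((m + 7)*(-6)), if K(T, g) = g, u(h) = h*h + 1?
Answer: -240 - 180*sqrt(13) ≈ -889.00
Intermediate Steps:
u(h) = 1 + h**2 (u(h) = h**2 + 1 = 1 + h**2)
(K(u(4), 4) + sqrt(53 + 64))*((m + 7)*(-6)) = (4 + sqrt(53 + 64))*((3 + 7)*(-6)) = (4 + sqrt(117))*(10*(-6)) = (4 + 3*sqrt(13))*(-60) = -240 - 180*sqrt(13)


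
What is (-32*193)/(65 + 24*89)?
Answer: -6176/2201 ≈ -2.8060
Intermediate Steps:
(-32*193)/(65 + 24*89) = -6176/(65 + 2136) = -6176/2201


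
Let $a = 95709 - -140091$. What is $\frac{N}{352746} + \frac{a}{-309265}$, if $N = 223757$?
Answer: $- \frac{2795459639}{21818398338} \approx -0.12812$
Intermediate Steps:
$a = 235800$ ($a = 95709 + 140091 = 235800$)
$\frac{N}{352746} + \frac{a}{-309265} = \frac{223757}{352746} + \frac{235800}{-309265} = 223757 \cdot \frac{1}{352746} + 235800 \left(- \frac{1}{309265}\right) = \frac{223757}{352746} - \frac{47160}{61853} = - \frac{2795459639}{21818398338}$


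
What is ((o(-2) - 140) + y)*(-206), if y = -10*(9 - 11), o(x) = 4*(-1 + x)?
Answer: 27192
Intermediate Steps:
o(x) = -4 + 4*x
y = 20 (y = -10*(-2) = 20)
((o(-2) - 140) + y)*(-206) = (((-4 + 4*(-2)) - 140) + 20)*(-206) = (((-4 - 8) - 140) + 20)*(-206) = ((-12 - 140) + 20)*(-206) = (-152 + 20)*(-206) = -132*(-206) = 27192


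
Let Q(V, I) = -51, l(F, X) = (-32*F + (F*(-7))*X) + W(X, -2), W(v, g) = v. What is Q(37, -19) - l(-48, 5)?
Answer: -3272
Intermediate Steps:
l(F, X) = X - 32*F - 7*F*X (l(F, X) = (-32*F + (F*(-7))*X) + X = (-32*F + (-7*F)*X) + X = (-32*F - 7*F*X) + X = X - 32*F - 7*F*X)
Q(37, -19) - l(-48, 5) = -51 - (5 - 32*(-48) - 7*(-48)*5) = -51 - (5 + 1536 + 1680) = -51 - 1*3221 = -51 - 3221 = -3272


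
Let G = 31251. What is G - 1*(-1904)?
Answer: 33155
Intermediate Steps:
G - 1*(-1904) = 31251 - 1*(-1904) = 31251 + 1904 = 33155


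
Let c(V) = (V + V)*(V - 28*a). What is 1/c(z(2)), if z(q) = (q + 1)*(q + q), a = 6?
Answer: -1/3744 ≈ -0.00026709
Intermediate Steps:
z(q) = 2*q*(1 + q) (z(q) = (1 + q)*(2*q) = 2*q*(1 + q))
c(V) = 2*V*(-168 + V) (c(V) = (V + V)*(V - 28*6) = (2*V)*(V - 168) = (2*V)*(-168 + V) = 2*V*(-168 + V))
1/c(z(2)) = 1/(2*(2*2*(1 + 2))*(-168 + 2*2*(1 + 2))) = 1/(2*(2*2*3)*(-168 + 2*2*3)) = 1/(2*12*(-168 + 12)) = 1/(2*12*(-156)) = 1/(-3744) = -1/3744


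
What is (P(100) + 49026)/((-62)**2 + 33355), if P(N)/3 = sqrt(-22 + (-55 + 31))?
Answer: 49026/37199 + 3*I*sqrt(46)/37199 ≈ 1.3179 + 0.00054698*I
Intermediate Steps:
P(N) = 3*I*sqrt(46) (P(N) = 3*sqrt(-22 + (-55 + 31)) = 3*sqrt(-22 - 24) = 3*sqrt(-46) = 3*(I*sqrt(46)) = 3*I*sqrt(46))
(P(100) + 49026)/((-62)**2 + 33355) = (3*I*sqrt(46) + 49026)/((-62)**2 + 33355) = (49026 + 3*I*sqrt(46))/(3844 + 33355) = (49026 + 3*I*sqrt(46))/37199 = (49026 + 3*I*sqrt(46))*(1/37199) = 49026/37199 + 3*I*sqrt(46)/37199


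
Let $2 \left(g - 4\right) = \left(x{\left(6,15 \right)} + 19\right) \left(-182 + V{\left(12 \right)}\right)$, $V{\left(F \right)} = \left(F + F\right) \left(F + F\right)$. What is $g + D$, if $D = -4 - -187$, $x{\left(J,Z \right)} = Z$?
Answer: $6885$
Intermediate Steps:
$V{\left(F \right)} = 4 F^{2}$ ($V{\left(F \right)} = 2 F 2 F = 4 F^{2}$)
$D = 183$ ($D = -4 + 187 = 183$)
$g = 6702$ ($g = 4 + \frac{\left(15 + 19\right) \left(-182 + 4 \cdot 12^{2}\right)}{2} = 4 + \frac{34 \left(-182 + 4 \cdot 144\right)}{2} = 4 + \frac{34 \left(-182 + 576\right)}{2} = 4 + \frac{34 \cdot 394}{2} = 4 + \frac{1}{2} \cdot 13396 = 4 + 6698 = 6702$)
$g + D = 6702 + 183 = 6885$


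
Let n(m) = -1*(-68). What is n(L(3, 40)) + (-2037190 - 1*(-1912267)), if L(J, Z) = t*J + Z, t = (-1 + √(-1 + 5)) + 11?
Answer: -124855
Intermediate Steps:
t = 12 (t = (-1 + √4) + 11 = (-1 + 2) + 11 = 1 + 11 = 12)
L(J, Z) = Z + 12*J (L(J, Z) = 12*J + Z = Z + 12*J)
n(m) = 68
n(L(3, 40)) + (-2037190 - 1*(-1912267)) = 68 + (-2037190 - 1*(-1912267)) = 68 + (-2037190 + 1912267) = 68 - 124923 = -124855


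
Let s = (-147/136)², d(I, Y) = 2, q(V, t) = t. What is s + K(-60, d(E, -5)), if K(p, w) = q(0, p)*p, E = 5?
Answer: 66607209/18496 ≈ 3601.2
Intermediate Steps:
K(p, w) = p² (K(p, w) = p*p = p²)
s = 21609/18496 (s = (-147*1/136)² = (-147/136)² = 21609/18496 ≈ 1.1683)
s + K(-60, d(E, -5)) = 21609/18496 + (-60)² = 21609/18496 + 3600 = 66607209/18496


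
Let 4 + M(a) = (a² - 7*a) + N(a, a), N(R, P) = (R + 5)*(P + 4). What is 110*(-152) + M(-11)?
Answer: -16484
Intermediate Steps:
N(R, P) = (4 + P)*(5 + R) (N(R, P) = (5 + R)*(4 + P) = (4 + P)*(5 + R))
M(a) = 16 + 2*a + 2*a² (M(a) = -4 + ((a² - 7*a) + (20 + 4*a + 5*a + a*a)) = -4 + ((a² - 7*a) + (20 + 4*a + 5*a + a²)) = -4 + ((a² - 7*a) + (20 + a² + 9*a)) = -4 + (20 + 2*a + 2*a²) = 16 + 2*a + 2*a²)
110*(-152) + M(-11) = 110*(-152) + (16 + 2*(-11) + 2*(-11)²) = -16720 + (16 - 22 + 2*121) = -16720 + (16 - 22 + 242) = -16720 + 236 = -16484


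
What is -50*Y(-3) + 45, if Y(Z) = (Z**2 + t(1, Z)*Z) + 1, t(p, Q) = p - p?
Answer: -455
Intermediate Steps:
t(p, Q) = 0
Y(Z) = 1 + Z**2 (Y(Z) = (Z**2 + 0*Z) + 1 = (Z**2 + 0) + 1 = Z**2 + 1 = 1 + Z**2)
-50*Y(-3) + 45 = -50*(1 + (-3)**2) + 45 = -50*(1 + 9) + 45 = -50*10 + 45 = -500 + 45 = -455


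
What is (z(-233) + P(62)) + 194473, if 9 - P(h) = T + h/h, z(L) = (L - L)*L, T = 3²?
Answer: 194472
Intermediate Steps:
T = 9
z(L) = 0 (z(L) = 0*L = 0)
P(h) = -1 (P(h) = 9 - (9 + h/h) = 9 - (9 + 1) = 9 - 1*10 = 9 - 10 = -1)
(z(-233) + P(62)) + 194473 = (0 - 1) + 194473 = -1 + 194473 = 194472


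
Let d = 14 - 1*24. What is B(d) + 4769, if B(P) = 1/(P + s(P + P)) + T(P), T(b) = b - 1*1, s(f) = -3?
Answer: 61853/13 ≈ 4757.9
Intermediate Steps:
T(b) = -1 + b (T(b) = b - 1 = -1 + b)
d = -10 (d = 14 - 24 = -10)
B(P) = -1 + P + 1/(-3 + P) (B(P) = 1/(P - 3) + (-1 + P) = 1/(-3 + P) + (-1 + P) = -1 + P + 1/(-3 + P))
B(d) + 4769 = (4 + (-10)² - 4*(-10))/(-3 - 10) + 4769 = (4 + 100 + 40)/(-13) + 4769 = -1/13*144 + 4769 = -144/13 + 4769 = 61853/13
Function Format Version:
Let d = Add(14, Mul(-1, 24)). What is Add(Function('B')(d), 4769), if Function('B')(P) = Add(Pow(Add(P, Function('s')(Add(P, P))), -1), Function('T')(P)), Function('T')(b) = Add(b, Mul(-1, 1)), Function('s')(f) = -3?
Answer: Rational(61853, 13) ≈ 4757.9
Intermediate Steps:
Function('T')(b) = Add(-1, b) (Function('T')(b) = Add(b, -1) = Add(-1, b))
d = -10 (d = Add(14, -24) = -10)
Function('B')(P) = Add(-1, P, Pow(Add(-3, P), -1)) (Function('B')(P) = Add(Pow(Add(P, -3), -1), Add(-1, P)) = Add(Pow(Add(-3, P), -1), Add(-1, P)) = Add(-1, P, Pow(Add(-3, P), -1)))
Add(Function('B')(d), 4769) = Add(Mul(Pow(Add(-3, -10), -1), Add(4, Pow(-10, 2), Mul(-4, -10))), 4769) = Add(Mul(Pow(-13, -1), Add(4, 100, 40)), 4769) = Add(Mul(Rational(-1, 13), 144), 4769) = Add(Rational(-144, 13), 4769) = Rational(61853, 13)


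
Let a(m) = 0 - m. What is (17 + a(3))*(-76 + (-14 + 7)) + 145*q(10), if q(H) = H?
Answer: 288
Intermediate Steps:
a(m) = -m
(17 + a(3))*(-76 + (-14 + 7)) + 145*q(10) = (17 - 1*3)*(-76 + (-14 + 7)) + 145*10 = (17 - 3)*(-76 - 7) + 1450 = 14*(-83) + 1450 = -1162 + 1450 = 288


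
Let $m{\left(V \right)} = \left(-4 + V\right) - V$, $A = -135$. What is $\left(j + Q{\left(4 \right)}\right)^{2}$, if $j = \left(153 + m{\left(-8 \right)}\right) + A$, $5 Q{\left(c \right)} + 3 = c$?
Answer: $\frac{5041}{25} \approx 201.64$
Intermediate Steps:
$m{\left(V \right)} = -4$
$Q{\left(c \right)} = - \frac{3}{5} + \frac{c}{5}$
$j = 14$ ($j = \left(153 - 4\right) - 135 = 149 - 135 = 14$)
$\left(j + Q{\left(4 \right)}\right)^{2} = \left(14 + \left(- \frac{3}{5} + \frac{1}{5} \cdot 4\right)\right)^{2} = \left(14 + \left(- \frac{3}{5} + \frac{4}{5}\right)\right)^{2} = \left(14 + \frac{1}{5}\right)^{2} = \left(\frac{71}{5}\right)^{2} = \frac{5041}{25}$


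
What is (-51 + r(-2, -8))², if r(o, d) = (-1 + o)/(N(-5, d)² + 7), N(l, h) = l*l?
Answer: 1039095225/399424 ≈ 2601.5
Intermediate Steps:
N(l, h) = l²
r(o, d) = -1/632 + o/632 (r(o, d) = (-1 + o)/(((-5)²)² + 7) = (-1 + o)/(25² + 7) = (-1 + o)/(625 + 7) = (-1 + o)/632 = (-1 + o)*(1/632) = -1/632 + o/632)
(-51 + r(-2, -8))² = (-51 + (-1/632 + (1/632)*(-2)))² = (-51 + (-1/632 - 1/316))² = (-51 - 3/632)² = (-32235/632)² = 1039095225/399424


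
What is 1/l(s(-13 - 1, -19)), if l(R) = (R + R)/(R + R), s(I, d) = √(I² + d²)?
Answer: 1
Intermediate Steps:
l(R) = 1 (l(R) = (2*R)/((2*R)) = (2*R)*(1/(2*R)) = 1)
1/l(s(-13 - 1, -19)) = 1/1 = 1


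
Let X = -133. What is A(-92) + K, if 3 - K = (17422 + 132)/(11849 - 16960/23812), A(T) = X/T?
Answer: 19234034009/6489022844 ≈ 2.9641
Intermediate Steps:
A(T) = -133/T
K = 107099609/70532857 (K = 3 - (17422 + 132)/(11849 - 16960/23812) = 3 - 17554/(11849 - 16960*1/23812) = 3 - 17554/(11849 - 4240/5953) = 3 - 17554/70532857/5953 = 3 - 17554*5953/70532857 = 3 - 1*104498962/70532857 = 3 - 104498962/70532857 = 107099609/70532857 ≈ 1.5184)
A(-92) + K = -133/(-92) + 107099609/70532857 = -133*(-1/92) + 107099609/70532857 = 133/92 + 107099609/70532857 = 19234034009/6489022844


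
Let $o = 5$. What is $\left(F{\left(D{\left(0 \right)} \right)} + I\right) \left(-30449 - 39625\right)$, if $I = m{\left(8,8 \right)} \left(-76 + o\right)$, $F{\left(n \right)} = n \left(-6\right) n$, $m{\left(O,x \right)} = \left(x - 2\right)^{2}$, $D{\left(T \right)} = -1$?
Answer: $179529588$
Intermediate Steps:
$m{\left(O,x \right)} = \left(-2 + x\right)^{2}$
$F{\left(n \right)} = - 6 n^{2}$ ($F{\left(n \right)} = - 6 n n = - 6 n^{2}$)
$I = -2556$ ($I = \left(-2 + 8\right)^{2} \left(-76 + 5\right) = 6^{2} \left(-71\right) = 36 \left(-71\right) = -2556$)
$\left(F{\left(D{\left(0 \right)} \right)} + I\right) \left(-30449 - 39625\right) = \left(- 6 \left(-1\right)^{2} - 2556\right) \left(-30449 - 39625\right) = \left(\left(-6\right) 1 - 2556\right) \left(-70074\right) = \left(-6 - 2556\right) \left(-70074\right) = \left(-2562\right) \left(-70074\right) = 179529588$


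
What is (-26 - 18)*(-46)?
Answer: 2024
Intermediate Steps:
(-26 - 18)*(-46) = -44*(-46) = 2024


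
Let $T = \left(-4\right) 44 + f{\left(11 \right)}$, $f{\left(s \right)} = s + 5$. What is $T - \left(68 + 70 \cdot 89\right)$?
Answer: $-6458$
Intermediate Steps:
$f{\left(s \right)} = 5 + s$
$T = -160$ ($T = \left(-4\right) 44 + \left(5 + 11\right) = -176 + 16 = -160$)
$T - \left(68 + 70 \cdot 89\right) = -160 - \left(68 + 70 \cdot 89\right) = -160 - \left(68 + 6230\right) = -160 - 6298 = -6458$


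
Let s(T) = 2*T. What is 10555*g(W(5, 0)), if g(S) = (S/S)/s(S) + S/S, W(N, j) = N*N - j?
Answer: 107661/10 ≈ 10766.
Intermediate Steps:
W(N, j) = N² - j
g(S) = 1 + 1/(2*S) (g(S) = (S/S)/((2*S)) + S/S = 1*(1/(2*S)) + 1 = 1/(2*S) + 1 = 1 + 1/(2*S))
10555*g(W(5, 0)) = 10555*((½ + (5² - 1*0))/(5² - 1*0)) = 10555*((½ + (25 + 0))/(25 + 0)) = 10555*((½ + 25)/25) = 10555*((1/25)*(51/2)) = 10555*(51/50) = 107661/10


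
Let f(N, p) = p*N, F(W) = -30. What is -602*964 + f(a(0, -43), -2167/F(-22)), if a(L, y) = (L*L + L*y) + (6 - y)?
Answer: -17303657/30 ≈ -5.7679e+5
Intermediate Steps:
a(L, y) = 6 + L² - y + L*y (a(L, y) = (L² + L*y) + (6 - y) = 6 + L² - y + L*y)
f(N, p) = N*p
-602*964 + f(a(0, -43), -2167/F(-22)) = -602*964 + (6 + 0² - 1*(-43) + 0*(-43))*(-2167/(-30)) = -580328 + (6 + 0 + 43 + 0)*(-2167*(-1/30)) = -580328 + 49*(2167/30) = -580328 + 106183/30 = -17303657/30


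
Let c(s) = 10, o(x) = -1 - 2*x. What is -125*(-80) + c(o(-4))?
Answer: 10010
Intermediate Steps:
-125*(-80) + c(o(-4)) = -125*(-80) + 10 = 10000 + 10 = 10010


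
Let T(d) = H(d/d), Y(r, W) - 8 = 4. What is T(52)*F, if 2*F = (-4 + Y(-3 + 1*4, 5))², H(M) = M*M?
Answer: 32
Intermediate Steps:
Y(r, W) = 12 (Y(r, W) = 8 + 4 = 12)
H(M) = M²
F = 32 (F = (-4 + 12)²/2 = (½)*8² = (½)*64 = 32)
T(d) = 1 (T(d) = (d/d)² = 1² = 1)
T(52)*F = 1*32 = 32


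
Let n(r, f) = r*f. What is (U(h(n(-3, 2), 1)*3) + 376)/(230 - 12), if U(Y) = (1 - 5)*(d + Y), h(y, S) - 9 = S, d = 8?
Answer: 112/109 ≈ 1.0275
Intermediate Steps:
n(r, f) = f*r
h(y, S) = 9 + S
U(Y) = -32 - 4*Y (U(Y) = (1 - 5)*(8 + Y) = -4*(8 + Y) = -32 - 4*Y)
(U(h(n(-3, 2), 1)*3) + 376)/(230 - 12) = ((-32 - 4*(9 + 1)*3) + 376)/(230 - 12) = ((-32 - 40*3) + 376)/218 = ((-32 - 4*30) + 376)*(1/218) = ((-32 - 120) + 376)*(1/218) = (-152 + 376)*(1/218) = 224*(1/218) = 112/109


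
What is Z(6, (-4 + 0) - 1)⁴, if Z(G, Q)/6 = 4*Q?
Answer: 207360000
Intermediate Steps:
Z(G, Q) = 24*Q (Z(G, Q) = 6*(4*Q) = 24*Q)
Z(6, (-4 + 0) - 1)⁴ = (24*((-4 + 0) - 1))⁴ = (24*(-4 - 1))⁴ = (24*(-5))⁴ = (-120)⁴ = 207360000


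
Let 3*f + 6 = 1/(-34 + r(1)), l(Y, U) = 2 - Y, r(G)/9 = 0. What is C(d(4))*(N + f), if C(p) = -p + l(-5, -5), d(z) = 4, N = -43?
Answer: -4591/34 ≈ -135.03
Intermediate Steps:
r(G) = 0 (r(G) = 9*0 = 0)
f = -205/102 (f = -2 + 1/(3*(-34 + 0)) = -2 + (⅓)/(-34) = -2 + (⅓)*(-1/34) = -2 - 1/102 = -205/102 ≈ -2.0098)
C(p) = 7 - p (C(p) = -p + (2 - 1*(-5)) = -p + (2 + 5) = -p + 7 = 7 - p)
C(d(4))*(N + f) = (7 - 1*4)*(-43 - 205/102) = (7 - 4)*(-4591/102) = 3*(-4591/102) = -4591/34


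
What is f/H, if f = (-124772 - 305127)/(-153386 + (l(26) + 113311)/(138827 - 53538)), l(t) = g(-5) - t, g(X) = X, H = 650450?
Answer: 36665655811/8509203339473300 ≈ 4.3089e-6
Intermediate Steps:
l(t) = -5 - t
f = 36665655811/13082025274 (f = (-124772 - 305127)/(-153386 + ((-5 - 1*26) + 113311)/(138827 - 53538)) = -429899/(-153386 + ((-5 - 26) + 113311)/85289) = -429899/(-153386 + (-31 + 113311)*(1/85289)) = -429899/(-153386 + 113280*(1/85289)) = -429899/(-153386 + 113280/85289) = -429899/(-13082025274/85289) = -429899*(-85289/13082025274) = 36665655811/13082025274 ≈ 2.8027)
f/H = (36665655811/13082025274)/650450 = (36665655811/13082025274)*(1/650450) = 36665655811/8509203339473300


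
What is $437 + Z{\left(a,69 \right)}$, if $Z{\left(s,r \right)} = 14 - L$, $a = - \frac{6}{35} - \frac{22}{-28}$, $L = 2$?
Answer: $449$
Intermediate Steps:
$a = \frac{43}{70}$ ($a = \left(-6\right) \frac{1}{35} - - \frac{11}{14} = - \frac{6}{35} + \frac{11}{14} = \frac{43}{70} \approx 0.61429$)
$Z{\left(s,r \right)} = 12$ ($Z{\left(s,r \right)} = 14 - 2 = 12$)
$437 + Z{\left(a,69 \right)} = 437 + 12 = 449$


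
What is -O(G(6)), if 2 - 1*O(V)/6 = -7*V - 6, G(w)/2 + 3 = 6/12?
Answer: 162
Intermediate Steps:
G(w) = -5 (G(w) = -6 + 2*(6/12) = -6 + 2*(6*(1/12)) = -6 + 2*(½) = -6 + 1 = -5)
O(V) = 48 + 42*V (O(V) = 12 - 6*(-7*V - 6) = 12 - 6*(-6 - 7*V) = 12 + (36 + 42*V) = 48 + 42*V)
-O(G(6)) = -(48 + 42*(-5)) = -(48 - 210) = -1*(-162) = 162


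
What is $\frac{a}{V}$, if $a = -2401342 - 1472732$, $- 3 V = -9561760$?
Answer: $- \frac{5811111}{4780880} \approx -1.2155$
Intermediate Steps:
$V = \frac{9561760}{3}$ ($V = \left(- \frac{1}{3}\right) \left(-9561760\right) = \frac{9561760}{3} \approx 3.1873 \cdot 10^{6}$)
$a = -3874074$
$\frac{a}{V} = - \frac{3874074}{\frac{9561760}{3}} = \left(-3874074\right) \frac{3}{9561760} = - \frac{5811111}{4780880}$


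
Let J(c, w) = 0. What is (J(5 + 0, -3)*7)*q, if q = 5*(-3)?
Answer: 0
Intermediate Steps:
q = -15
(J(5 + 0, -3)*7)*q = (0*7)*(-15) = 0*(-15) = 0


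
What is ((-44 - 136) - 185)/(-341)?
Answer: 365/341 ≈ 1.0704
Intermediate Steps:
((-44 - 136) - 185)/(-341) = (-180 - 185)*(-1/341) = -365*(-1/341) = 365/341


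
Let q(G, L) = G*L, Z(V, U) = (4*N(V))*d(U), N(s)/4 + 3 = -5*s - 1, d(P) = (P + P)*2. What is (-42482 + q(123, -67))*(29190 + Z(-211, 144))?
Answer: -492784393938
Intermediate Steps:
d(P) = 4*P (d(P) = (2*P)*2 = 4*P)
N(s) = -16 - 20*s (N(s) = -12 + 4*(-5*s - 1) = -12 + 4*(-1 - 5*s) = -12 + (-4 - 20*s) = -16 - 20*s)
Z(V, U) = 4*U*(-64 - 80*V) (Z(V, U) = (4*(-16 - 20*V))*(4*U) = (-64 - 80*V)*(4*U) = 4*U*(-64 - 80*V))
(-42482 + q(123, -67))*(29190 + Z(-211, 144)) = (-42482 + 123*(-67))*(29190 - 64*144*(4 + 5*(-211))) = (-42482 - 8241)*(29190 - 64*144*(4 - 1055)) = -50723*(29190 - 64*144*(-1051)) = -50723*(29190 + 9686016) = -50723*9715206 = -492784393938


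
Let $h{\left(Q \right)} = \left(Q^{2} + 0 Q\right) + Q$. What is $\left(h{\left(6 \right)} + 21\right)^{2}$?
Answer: $3969$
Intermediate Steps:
$h{\left(Q \right)} = Q + Q^{2}$ ($h{\left(Q \right)} = \left(Q^{2} + 0\right) + Q = Q^{2} + Q = Q + Q^{2}$)
$\left(h{\left(6 \right)} + 21\right)^{2} = \left(6 \left(1 + 6\right) + 21\right)^{2} = \left(6 \cdot 7 + 21\right)^{2} = \left(42 + 21\right)^{2} = 63^{2} = 3969$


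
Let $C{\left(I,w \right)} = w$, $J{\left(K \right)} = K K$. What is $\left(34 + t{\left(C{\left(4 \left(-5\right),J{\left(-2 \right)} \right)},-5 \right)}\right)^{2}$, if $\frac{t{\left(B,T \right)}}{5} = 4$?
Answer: $2916$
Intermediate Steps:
$J{\left(K \right)} = K^{2}$
$t{\left(B,T \right)} = 20$ ($t{\left(B,T \right)} = 5 \cdot 4 = 20$)
$\left(34 + t{\left(C{\left(4 \left(-5\right),J{\left(-2 \right)} \right)},-5 \right)}\right)^{2} = \left(34 + 20\right)^{2} = 54^{2} = 2916$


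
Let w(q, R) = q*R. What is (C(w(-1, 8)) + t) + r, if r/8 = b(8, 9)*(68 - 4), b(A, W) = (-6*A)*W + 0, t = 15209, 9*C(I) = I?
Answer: -1853783/9 ≈ -2.0598e+5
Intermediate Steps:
w(q, R) = R*q
C(I) = I/9
b(A, W) = -6*A*W (b(A, W) = -6*A*W + 0 = -6*A*W)
r = -221184 (r = 8*((-6*8*9)*(68 - 4)) = 8*(-432*64) = 8*(-27648) = -221184)
(C(w(-1, 8)) + t) + r = ((8*(-1))/9 + 15209) - 221184 = ((⅑)*(-8) + 15209) - 221184 = (-8/9 + 15209) - 221184 = 136873/9 - 221184 = -1853783/9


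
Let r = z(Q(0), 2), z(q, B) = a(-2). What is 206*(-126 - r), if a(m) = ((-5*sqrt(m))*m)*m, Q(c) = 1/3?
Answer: -25956 + 4120*I*sqrt(2) ≈ -25956.0 + 5826.6*I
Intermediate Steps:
Q(c) = 1/3
a(m) = -5*m**(5/2) (a(m) = (-5*m**(3/2))*m = -5*m**(5/2))
z(q, B) = -20*I*sqrt(2)
r = -20*I*sqrt(2) ≈ -28.284*I
206*(-126 - r) = 206*(-126 - (-20)*I*sqrt(2)) = 206*(-126 + 20*I*sqrt(2)) = -25956 + 4120*I*sqrt(2)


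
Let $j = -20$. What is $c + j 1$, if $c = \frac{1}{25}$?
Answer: $- \frac{499}{25} \approx -19.96$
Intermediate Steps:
$c = \frac{1}{25} \approx 0.04$
$c + j 1 = \frac{1}{25} - 20 = - \frac{499}{25}$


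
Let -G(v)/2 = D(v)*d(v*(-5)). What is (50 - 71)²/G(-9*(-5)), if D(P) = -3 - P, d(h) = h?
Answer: -49/2400 ≈ -0.020417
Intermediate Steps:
G(v) = 10*v*(-3 - v) (G(v) = -2*(-3 - v)*v*(-5) = -2*(-3 - v)*(-5*v) = -(-10)*v*(-3 - v) = 10*v*(-3 - v))
(50 - 71)²/G(-9*(-5)) = (50 - 71)²/((-10*(-9*(-5))*(3 - 9*(-5)))) = (-21)²/((-10*45*(3 + 45))) = 441/((-10*45*48)) = 441/(-21600) = 441*(-1/21600) = -49/2400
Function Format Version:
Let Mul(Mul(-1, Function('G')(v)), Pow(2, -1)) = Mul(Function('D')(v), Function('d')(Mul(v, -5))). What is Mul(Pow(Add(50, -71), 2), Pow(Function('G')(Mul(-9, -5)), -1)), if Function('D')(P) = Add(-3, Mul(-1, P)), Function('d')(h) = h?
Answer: Rational(-49, 2400) ≈ -0.020417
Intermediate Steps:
Function('G')(v) = Mul(10, v, Add(-3, Mul(-1, v))) (Function('G')(v) = Mul(-2, Mul(Add(-3, Mul(-1, v)), Mul(v, -5))) = Mul(-2, Mul(Add(-3, Mul(-1, v)), Mul(-5, v))) = Mul(-2, Mul(-5, v, Add(-3, Mul(-1, v)))) = Mul(10, v, Add(-3, Mul(-1, v))))
Mul(Pow(Add(50, -71), 2), Pow(Function('G')(Mul(-9, -5)), -1)) = Mul(Pow(Add(50, -71), 2), Pow(Mul(-10, Mul(-9, -5), Add(3, Mul(-9, -5))), -1)) = Mul(Pow(-21, 2), Pow(Mul(-10, 45, Add(3, 45)), -1)) = Mul(441, Pow(Mul(-10, 45, 48), -1)) = Mul(441, Pow(-21600, -1)) = Mul(441, Rational(-1, 21600)) = Rational(-49, 2400)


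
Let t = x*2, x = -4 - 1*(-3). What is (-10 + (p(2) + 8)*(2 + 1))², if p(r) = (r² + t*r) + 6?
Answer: 1024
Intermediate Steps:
x = -1 (x = -4 + 3 = -1)
t = -2 (t = -1*2 = -2)
p(r) = 6 + r² - 2*r (p(r) = (r² - 2*r) + 6 = 6 + r² - 2*r)
(-10 + (p(2) + 8)*(2 + 1))² = (-10 + ((6 + 2² - 2*2) + 8)*(2 + 1))² = (-10 + ((6 + 4 - 4) + 8)*3)² = (-10 + (6 + 8)*3)² = (-10 + 14*3)² = (-10 + 42)² = 32² = 1024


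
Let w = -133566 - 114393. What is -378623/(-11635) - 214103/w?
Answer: 96374068862/2885002965 ≈ 33.405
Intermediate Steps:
w = -247959
-378623/(-11635) - 214103/w = -378623/(-11635) - 214103/(-247959) = -378623*(-1/11635) - 214103*(-1/247959) = 378623/11635 + 214103/247959 = 96374068862/2885002965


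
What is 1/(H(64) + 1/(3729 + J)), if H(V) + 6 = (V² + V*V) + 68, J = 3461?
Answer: 7190/59346261 ≈ 0.00012115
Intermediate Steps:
H(V) = 62 + 2*V² (H(V) = -6 + ((V² + V*V) + 68) = -6 + ((V² + V²) + 68) = -6 + (2*V² + 68) = -6 + (68 + 2*V²) = 62 + 2*V²)
1/(H(64) + 1/(3729 + J)) = 1/((62 + 2*64²) + 1/(3729 + 3461)) = 1/((62 + 2*4096) + 1/7190) = 1/((62 + 8192) + 1/7190) = 1/(8254 + 1/7190) = 1/(59346261/7190) = 7190/59346261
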